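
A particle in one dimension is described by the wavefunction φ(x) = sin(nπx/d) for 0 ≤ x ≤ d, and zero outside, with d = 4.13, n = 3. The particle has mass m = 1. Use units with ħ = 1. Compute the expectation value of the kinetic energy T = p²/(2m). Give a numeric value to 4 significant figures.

2.604

T = −(ħ²/2m) d²/dx², so ⟨T⟩ = −(ħ²/2m) ∫ φ*·φ'' dx / ∫|φ|² dx; with m = 1.
d/dx sin(nπx/d) = (nπ/d)·cos(nπx/d) and d²/dx² sin(nπx/d) = −(nπ/d)²·sin(nπx/d); on 0 ≤ x ≤ d, ∫sin²(nπx/d) dx = d/2 and ∫sin(nπx/d)·cos(nπx/d) dx = 0.
State is unnormalized: ∫|φ|² dx = 2.0650, and ∫φ*·(−ħ²/2m · φ'') dx = 5.3769, so ⟨T⟩ = 5.3769 / 2.0650.
⟨T⟩ = 2.6038.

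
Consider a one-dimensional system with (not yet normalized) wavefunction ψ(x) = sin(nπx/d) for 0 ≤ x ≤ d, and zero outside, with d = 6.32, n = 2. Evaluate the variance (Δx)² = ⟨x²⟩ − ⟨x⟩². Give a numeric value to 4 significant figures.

2.823

Compute ⟨x⟩ and ⟨x²⟩ separately, then (Δx)² = ⟨x²⟩ − ⟨x⟩².
With sin²θ = (1 − cos2θ)/2 on 0 ≤ x ≤ d: ∫sin²(nπx/d) dx = d/2, ∫x·sin²(nπx/d) dx = d²/4, ∫x²·sin²(nπx/d) dx = d³·(1/6 − 1/(4n²π²)); higher powers xᵏ the same way, integrating xᵏ·cos(2nπx/d) by parts.
Normalization: ∫|ψ|² dx = 3.1600.
⟨x⟩ = 3.1600 and ⟨x²⟩ = 12.808.
(Δx)² = 12.808 − (3.1600)² = 2.8227.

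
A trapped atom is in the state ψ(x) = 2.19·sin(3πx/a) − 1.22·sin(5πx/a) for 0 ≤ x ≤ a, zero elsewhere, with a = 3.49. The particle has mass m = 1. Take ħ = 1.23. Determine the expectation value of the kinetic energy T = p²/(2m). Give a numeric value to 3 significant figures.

T = −(ħ²/2m) d²/dx², so ⟨T⟩ = −(ħ²/2m) ∫ ψ*·ψ'' dx / ∫|ψ|² dx; with m = 1.
d²/dx² sin(jπx/a) = −(jπ/a)²·sin(jπx/a); on 0 ≤ x ≤ a, ∫sin²(jπx/a) dx = a/2 and ∫sin(jπx/a)·sin(lπx/a) dx = 0 for j ≠ l, so only diagonal terms survive in ∫|ψ|² and ∫ψ·ψ″; ∫ψ·ψ′ dx = [ψ²/2] between the walls = 0.
State is unnormalized: ∫|ψ|² dx = 10.966, and ∫ψ*·(−ħ²/2m · ψ'') dx = 85.970, so ⟨T⟩ = 85.970 / 10.966.
⟨T⟩ = 7.8393.

7.84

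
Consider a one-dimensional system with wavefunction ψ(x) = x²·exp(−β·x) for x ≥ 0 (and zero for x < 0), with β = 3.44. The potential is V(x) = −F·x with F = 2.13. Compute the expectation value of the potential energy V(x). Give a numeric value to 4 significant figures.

-1.548

⟨V⟩ = ∫ V(x)·|ψ|² dx / ∫|ψ|² dx.
Every integrand reduces to terms xʲ·e^(−2βx) on [0, ∞); use ∫₀^∞ xʲ·e^(−2βx) dx = j!/(2β)^(j+1).
State is unnormalized: ∫|ψ|² dx = 0.0015569, and ∫ψ*·V(x)·ψ dx = -0.0024101, so ⟨V⟩ = -0.0024101 / 0.0015569.
⟨V⟩ = -1.5480.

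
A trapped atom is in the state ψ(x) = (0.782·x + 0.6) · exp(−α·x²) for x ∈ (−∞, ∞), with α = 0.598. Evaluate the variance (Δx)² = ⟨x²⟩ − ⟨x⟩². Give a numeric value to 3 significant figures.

0.359

Compute ⟨x⟩ and ⟨x²⟩ separately, then (Δx)² = ⟨x²⟩ − ⟨x⟩².
Expand each integrand as polynomial × e^(−2αx²) and use ∫x^(2j)·e^(−2αx²) dx = (2j−1)!!/(4α)^j · √(π/(2α)), odd powers → 0; here √(π/(2α)) = 1.6207.
Normalization: ∫|ψ|² dx = 0.99781.
⟨x⟩ = 0.63722 and ⟨x²⟩ = 0.76526.
(Δx)² = 0.76526 − (0.63722)² = 0.35921.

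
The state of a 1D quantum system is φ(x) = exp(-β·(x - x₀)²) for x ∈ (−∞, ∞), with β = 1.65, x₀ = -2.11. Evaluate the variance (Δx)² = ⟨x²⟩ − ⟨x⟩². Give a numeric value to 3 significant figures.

0.152

Compute ⟨x⟩ and ⟨x²⟩ separately, then (Δx)² = ⟨x²⟩ − ⟨x⟩².
Gaussian moments (u = x − x₀): ∫u^(2j)·e^(−2βu²) du = (2j−1)!!/(4β)^j · √(π/(2β)), odd powers integrate to 0; here √(π/(2β)) = 0.97570.
Normalization: ∫|φ|² dx = 0.97570.
⟨x⟩ = -2.1100 and ⟨x²⟩ = 4.6036.
(Δx)² = 4.6036 − (-2.1100)² = 0.15152.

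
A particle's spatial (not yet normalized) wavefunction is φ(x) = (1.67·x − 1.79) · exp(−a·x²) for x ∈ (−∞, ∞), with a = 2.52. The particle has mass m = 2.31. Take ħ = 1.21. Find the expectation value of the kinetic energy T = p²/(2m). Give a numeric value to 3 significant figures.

0.926

T = −(ħ²/2m) d²/dx², so ⟨T⟩ = −(ħ²/2m) ∫ φ*·φ'' dx / ∫|φ|² dx; with m = 2.31.
Expand each integrand as polynomial × e^(−2ax²) and use ∫x^(2j)·e^(−2ax²) dx = (2j−1)!!/(4a)^j · √(π/(2a)), odd powers → 0; here √(π/(2a)) = 0.78951. Differentiate with the product rule, d/dx e^(−ax²) = −2ax·e^(−ax²).
State is unnormalized: ∫|φ|² dx = 2.7481, and ∫φ*·(−ħ²/2m · φ'') dx = 2.5435, so ⟨T⟩ = 2.5435 / 2.7481.
⟨T⟩ = 0.92556.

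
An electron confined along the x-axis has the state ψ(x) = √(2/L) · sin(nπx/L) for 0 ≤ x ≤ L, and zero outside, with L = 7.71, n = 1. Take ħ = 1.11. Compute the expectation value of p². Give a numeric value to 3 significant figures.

0.205

p² ψ = −ħ² d²ψ/dx²; ⟨p²⟩ = −ħ² ∫ ψ*·ψ'' dx.
d/dx sin(nπx/L) = (nπ/L)·cos(nπx/L) and d²/dx² sin(nπx/L) = −(nπ/L)²·sin(nπx/L); on 0 ≤ x ≤ L, ∫sin²(nπx/L) dx = L/2 and ∫sin(nπx/L)·cos(nπx/L) dx = 0.
⟨p²⟩ = 0.20457.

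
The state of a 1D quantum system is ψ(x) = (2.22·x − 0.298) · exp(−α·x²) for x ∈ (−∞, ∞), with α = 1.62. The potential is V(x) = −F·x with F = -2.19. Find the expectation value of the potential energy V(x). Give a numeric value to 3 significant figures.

-0.526

⟨V⟩ = ∫ V(x)·|ψ|² dx / ∫|ψ|² dx.
Expand each integrand as polynomial × e^(−2αx²) and use ∫x^(2j)·e^(−2αx²) dx = (2j−1)!!/(4α)^j · √(π/(2α)), odd powers → 0; here √(π/(2α)) = 0.98470.
State is unnormalized: ∫|ψ|² dx = 0.83636, and ∫ψ*·V(x)·ψ dx = -0.44032, so ⟨V⟩ = -0.44032 / 0.83636.
⟨V⟩ = -0.52647.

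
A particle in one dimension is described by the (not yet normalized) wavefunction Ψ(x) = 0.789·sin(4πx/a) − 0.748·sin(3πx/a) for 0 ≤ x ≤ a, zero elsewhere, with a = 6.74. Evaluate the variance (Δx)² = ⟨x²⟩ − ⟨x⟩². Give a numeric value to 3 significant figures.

Compute ⟨x⟩ and ⟨x²⟩ separately, then (Δx)² = ⟨x²⟩ − ⟨x⟩².
On 0 ≤ x ≤ a (j ≠ l): ∫sin²(jπx/a) dx = a/2, ∫sin(jπx/a)·sin(lπx/a) dx = 0; diagonal moments ∫x·sin²(jπx/a) dx = a²/4, ∫x²·sin²(jπx/a) dx = a³·(1/6 − 1/(4j²π²)); cross terms ∫x·sin(jπx/a)·sin(lπx/a) dx = 0 for j + l even and −4jla²/(π²(j² − l²)²) for j + l odd, ∫x²·sin(jπx/a)·sin(lπx/a) dx = (−1)^(j+l)·4jla³/(π²(j² − l²)²); higher powers the same way via product-to-sum and parts.
Normalization: ∫|Ψ|² dx = 3.9834.
⟨x⟩ = 4.7060 and ⟨x²⟩ = 23.951.
(Δx)² = 23.951 − (4.7060)² = 1.8039.

1.80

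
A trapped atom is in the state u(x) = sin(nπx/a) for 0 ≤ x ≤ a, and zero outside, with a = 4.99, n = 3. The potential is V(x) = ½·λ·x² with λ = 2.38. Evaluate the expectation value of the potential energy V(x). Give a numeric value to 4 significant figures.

⟨V⟩ = ∫ V(x)·|u|² dx / ∫|u|² dx.
With sin²θ = (1 − cos2θ)/2 on 0 ≤ x ≤ a: ∫sin²(nπx/a) dx = a/2, ∫x·sin²(nπx/a) dx = a²/4, ∫x²·sin²(nπx/a) dx = a³·(1/6 − 1/(4n²π²)); higher powers xᵏ the same way, integrating xᵏ·cos(2nπx/a) by parts.
State is unnormalized: ∫|u|² dx = 2.4950, and ∫u*·V(x)·u dx = 24.227, so ⟨V⟩ = 24.227 / 2.4950.
⟨V⟩ = 9.7102.

9.710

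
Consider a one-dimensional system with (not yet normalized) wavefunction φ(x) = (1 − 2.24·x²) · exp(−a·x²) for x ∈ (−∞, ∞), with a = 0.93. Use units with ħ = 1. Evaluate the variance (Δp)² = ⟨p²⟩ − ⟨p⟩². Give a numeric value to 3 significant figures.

4.99

Compute ⟨p⟩ and ⟨p²⟩ separately; (Δp)² = ⟨p²⟩ − ⟨p⟩².
Expand each integrand as polynomial × e^(−2ax²) and use ∫x^(2j)·e^(−2ax²) dx = (2j−1)!!/(4a)^j · √(π/(2a)), odd powers → 0; here √(π/(2a)) = 1.2996. Differentiate with the product rule, d/dx e^(−ax²) = −2ax·e^(−ax²).
Normalization: ∫|φ|² dx = 1.1482.
⟨p⟩ = 0.0000 and ⟨p²⟩ = 4.9923.
(Δp)² = 4.9923 − (0.0000)² = 4.9923.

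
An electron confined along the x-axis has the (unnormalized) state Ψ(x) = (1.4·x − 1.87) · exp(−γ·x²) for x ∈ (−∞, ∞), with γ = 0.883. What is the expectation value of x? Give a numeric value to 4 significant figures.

⟨x⟩ = ∫ x·|Ψ|² dx / ∫|Ψ|² dx (integrals over the domain).
Expand each integrand as polynomial × e^(−2γx²) and use ∫x^(2j)·e^(−2γx²) dx = (2j−1)!!/(4γ)^j · √(π/(2γ)), odd powers → 0; here √(π/(2γ)) = 1.3338.
State is unnormalized: ∫|Ψ|² dx = 5.4042, and ∫Ψ*·x·Ψ dx = -1.9772, so ⟨x⟩ = -1.9772 / 5.4042.
⟨x⟩ = -0.36587.

-0.3659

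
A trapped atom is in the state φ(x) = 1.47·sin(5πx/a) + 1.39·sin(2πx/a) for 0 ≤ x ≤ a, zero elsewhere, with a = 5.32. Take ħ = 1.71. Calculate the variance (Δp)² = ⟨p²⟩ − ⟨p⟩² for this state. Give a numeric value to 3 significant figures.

15.4

Compute ⟨p⟩ and ⟨p²⟩ separately; (Δp)² = ⟨p²⟩ − ⟨p⟩².
d²/dx² sin(jπx/a) = −(jπ/a)²·sin(jπx/a); on 0 ≤ x ≤ a, ∫sin²(jπx/a) dx = a/2 and ∫sin(jπx/a)·sin(lπx/a) dx = 0 for j ≠ l, so only diagonal terms survive in ∫|φ|² and ∫φ·φ″; ∫φ·φ′ dx = [φ²/2] between the walls = 0.
Normalization: ∫|φ|² dx = 10.887.
⟨p⟩ = 0.0000 and ⟨p²⟩ = 15.384.
(Δp)² = 15.384 − (0.0000)² = 15.384.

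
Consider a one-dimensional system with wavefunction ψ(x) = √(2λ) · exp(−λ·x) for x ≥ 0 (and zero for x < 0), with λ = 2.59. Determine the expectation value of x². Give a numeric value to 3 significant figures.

0.0745

⟨x²⟩ = ∫ x²·|ψ|² dx (integrals over the domain).
Every integrand reduces to terms xʲ·e^(−2λx) on [0, ∞); use ∫₀^∞ xʲ·e^(−2λx) dx = j!/(2λ)^(j+1).
⟨x²⟩ = 0.074537.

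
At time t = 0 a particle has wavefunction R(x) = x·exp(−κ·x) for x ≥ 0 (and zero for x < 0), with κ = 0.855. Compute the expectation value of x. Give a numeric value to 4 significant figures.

1.754

⟨x⟩ = ∫ x·|R|² dx / ∫|R|² dx (integrals over the domain).
Every integrand reduces to terms xʲ·e^(−2κx) on [0, ∞); use ∫₀^∞ xʲ·e^(−2κx) dx = j!/(2κ)^(j+1).
State is unnormalized: ∫|R|² dx = 0.39998, and ∫R*·x·R dx = 0.70172, so ⟨x⟩ = 0.70172 / 0.39998.
⟨x⟩ = 1.7544.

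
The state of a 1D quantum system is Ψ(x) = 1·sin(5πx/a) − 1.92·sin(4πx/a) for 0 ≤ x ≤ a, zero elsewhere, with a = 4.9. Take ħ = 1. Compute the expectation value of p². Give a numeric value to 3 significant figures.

p² Ψ = −ħ² d²Ψ/dx²; ⟨p²⟩ = −ħ² ∫ Ψ*·Ψ'' dx / ∫|Ψ|² dx.
d²/dx² sin(jπx/a) = −(jπ/a)²·sin(jπx/a); on 0 ≤ x ≤ a, ∫sin²(jπx/a) dx = a/2 and ∫sin(jπx/a)·sin(lπx/a) dx = 0 for j ≠ l, so only diagonal terms survive in ∫|Ψ|² and ∫Ψ·Ψ″; ∫Ψ·Ψ′ dx = [Ψ²/2] between the walls = 0.
State is unnormalized: ∫|Ψ|² dx = 11.482, and ∫Ψ*·(−ħ² Ψ'') dx = 84.579, so ⟨p²⟩ = 84.579 / 11.482.
⟨p²⟩ = 7.3664.

7.37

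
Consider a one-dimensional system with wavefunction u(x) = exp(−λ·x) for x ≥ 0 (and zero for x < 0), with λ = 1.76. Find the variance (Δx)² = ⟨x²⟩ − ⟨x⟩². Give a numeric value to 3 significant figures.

Compute ⟨x⟩ and ⟨x²⟩ separately, then (Δx)² = ⟨x²⟩ − ⟨x⟩².
Every integrand reduces to terms xʲ·e^(−2λx) on [0, ∞); use ∫₀^∞ xʲ·e^(−2λx) dx = j!/(2λ)^(j+1).
Normalization: ∫|u|² dx = 0.28409.
⟨x⟩ = 0.28409 and ⟨x²⟩ = 0.16142.
(Δx)² = 0.16142 − (0.28409)² = 0.080708.

0.0807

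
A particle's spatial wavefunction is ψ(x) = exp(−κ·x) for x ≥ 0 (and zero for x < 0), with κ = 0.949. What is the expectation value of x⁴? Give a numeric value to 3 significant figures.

⟨x⁴⟩ = ∫ x⁴·|ψ|² dx / ∫|ψ|² dx (integrals over the domain).
Every integrand reduces to terms xʲ·e^(−2κx) on [0, ∞); use ∫₀^∞ xʲ·e^(−2κx) dx = j!/(2κ)^(j+1).
State is unnormalized: ∫|ψ|² dx = 0.52687, and ∫ψ*·x⁴·ψ dx = 0.97438, so ⟨x⁴⟩ = 0.97438 / 0.52687.
⟨x⁴⟩ = 1.8494.

1.85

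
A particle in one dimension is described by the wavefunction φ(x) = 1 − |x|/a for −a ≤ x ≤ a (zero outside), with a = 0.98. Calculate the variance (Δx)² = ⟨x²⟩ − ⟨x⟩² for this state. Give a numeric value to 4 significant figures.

0.09604

Compute ⟨x⟩ and ⟨x²⟩ separately, then (Δx)² = ⟨x²⟩ − ⟨x⟩².
φ is even, so ∫ over [−a, a] = 2∫₀ᵃ with φ = 1 − x/a there: ∫₀ᵃ (1 − x/a)² dx = a/3, ∫₀ᵃ x²(1 − x/a)² dx = a³/30, ∫₀ᵃ x⁴(1 − x/a)² dx = a⁵/105.
Normalization: ∫|φ|² dx = 0.65333.
⟨x⟩ = 0.0000 and ⟨x²⟩ = 0.096040.
(Δx)² = 0.096040 − (0.0000)² = 0.096040.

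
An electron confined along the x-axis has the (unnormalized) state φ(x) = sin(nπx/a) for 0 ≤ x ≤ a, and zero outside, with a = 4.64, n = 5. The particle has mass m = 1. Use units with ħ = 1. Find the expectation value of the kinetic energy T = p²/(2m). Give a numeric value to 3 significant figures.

5.73

T = −(ħ²/2m) d²/dx², so ⟨T⟩ = −(ħ²/2m) ∫ φ*·φ'' dx / ∫|φ|² dx; with m = 1.
d/dx sin(nπx/a) = (nπ/a)·cos(nπx/a) and d²/dx² sin(nπx/a) = −(nπ/a)²·sin(nπx/a); on 0 ≤ x ≤ a, ∫sin²(nπx/a) dx = a/2 and ∫sin(nπx/a)·cos(nπx/a) dx = 0.
State is unnormalized: ∫|φ|² dx = 2.3200, and ∫φ*·(−ħ²/2m · φ'') dx = 13.294, so ⟨T⟩ = 13.294 / 2.3200.
⟨T⟩ = 5.7303.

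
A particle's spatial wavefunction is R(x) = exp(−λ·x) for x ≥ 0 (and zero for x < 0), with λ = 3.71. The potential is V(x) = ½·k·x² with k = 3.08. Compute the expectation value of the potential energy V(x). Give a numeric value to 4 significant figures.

⟨V⟩ = ∫ V(x)·|R|² dx / ∫|R|² dx.
Every integrand reduces to terms xʲ·e^(−2λx) on [0, ∞); use ∫₀^∞ xʲ·e^(−2λx) dx = j!/(2λ)^(j+1).
State is unnormalized: ∫|R|² dx = 0.13477, and ∫R*·V(x)·R dx = 0.0075394, so ⟨V⟩ = 0.0075394 / 0.13477.
⟨V⟩ = 0.055943.

0.05594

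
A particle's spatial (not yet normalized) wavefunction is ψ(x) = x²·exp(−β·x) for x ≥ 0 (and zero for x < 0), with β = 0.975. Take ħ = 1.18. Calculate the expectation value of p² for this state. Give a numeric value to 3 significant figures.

0.441

p² ψ = −ħ² d²ψ/dx²; ⟨p²⟩ = −ħ² ∫ ψ*·ψ'' dx / ∫|ψ|² dx.
Differentiate x²·exp(−β·x) with the product rule; every integrand then reduces to terms xʲ·e^(−2βx) on [0, ∞), with ∫₀^∞ xʲ·e^(−2βx) dx = j!/(2β)^(j+1).
State is unnormalized: ∫|ψ|² dx = 0.85121, and ∫ψ*·(−ħ² ψ'') dx = 0.37557, so ⟨p²⟩ = 0.37557 / 0.85121.
⟨p²⟩ = 0.44122.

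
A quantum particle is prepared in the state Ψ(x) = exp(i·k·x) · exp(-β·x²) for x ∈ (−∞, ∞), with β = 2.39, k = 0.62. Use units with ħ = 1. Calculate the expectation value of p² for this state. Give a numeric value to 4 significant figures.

p² Ψ = −ħ² d²Ψ/dx²; ⟨p²⟩ = −ħ² ∫ Ψ*·Ψ'' dx / ∫|Ψ|² dx.
Gaussian moments: ∫x^(2j)·e^(−2βx²) dx = (2j−1)!!/(4β)^j · √(π/(2β)), odd powers integrate to 0; here √(π/(2β)) = 0.81070. Derivatives: Ψ′ = (ik − 2βx)·Ψ, Ψ″ = ((ik − 2βx)² − 2β)·Ψ; the odd-in-x pieces drop out.
State is unnormalized: ∫|Ψ|² dx = 0.81070, and ∫Ψ*·(−ħ² Ψ'') dx = 2.2492, so ⟨p²⟩ = 2.2492 / 0.81070.
⟨p²⟩ = 2.7744.

2.774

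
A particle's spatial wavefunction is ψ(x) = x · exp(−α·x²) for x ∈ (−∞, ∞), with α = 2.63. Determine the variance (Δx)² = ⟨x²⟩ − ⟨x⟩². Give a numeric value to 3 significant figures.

0.285

Compute ⟨x⟩ and ⟨x²⟩ separately, then (Δx)² = ⟨x²⟩ − ⟨x⟩².
Expand each integrand as polynomial × e^(−2αx²) and use ∫x^(2j)·e^(−2αx²) dx = (2j−1)!!/(4α)^j · √(π/(2α)), odd powers → 0; here √(π/(2α)) = 0.77283.
Normalization: ∫|ψ|² dx = 0.073463.
⟨x⟩ = 0.0000 and ⟨x²⟩ = 0.28517.
(Δx)² = 0.28517 − (0.0000)² = 0.28517.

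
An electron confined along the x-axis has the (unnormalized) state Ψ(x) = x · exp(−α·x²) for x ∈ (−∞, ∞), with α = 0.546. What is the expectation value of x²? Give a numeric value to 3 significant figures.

1.37

⟨x²⟩ = ∫ x²·|Ψ|² dx / ∫|Ψ|² dx (integrals over the domain).
Expand each integrand as polynomial × e^(−2αx²) and use ∫x^(2j)·e^(−2αx²) dx = (2j−1)!!/(4α)^j · √(π/(2α)), odd powers → 0; here √(π/(2α)) = 1.6961.
State is unnormalized: ∫|Ψ|² dx = 0.77662, and ∫Ψ*·x²·Ψ dx = 1.0668, so ⟨x²⟩ = 1.0668 / 0.77662.
⟨x²⟩ = 1.3736.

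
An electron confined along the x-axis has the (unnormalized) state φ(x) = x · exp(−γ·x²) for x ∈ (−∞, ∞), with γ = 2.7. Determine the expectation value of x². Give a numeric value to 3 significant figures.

0.278

⟨x²⟩ = ∫ x²·|φ|² dx / ∫|φ|² dx (integrals over the domain).
Expand each integrand as polynomial × e^(−2γx²) and use ∫x^(2j)·e^(−2γx²) dx = (2j−1)!!/(4γ)^j · √(π/(2γ)), odd powers → 0; here √(π/(2γ)) = 0.76274.
State is unnormalized: ∫|φ|² dx = 0.070624, and ∫φ*·x²·φ dx = 0.019618, so ⟨x²⟩ = 0.019618 / 0.070624.
⟨x²⟩ = 0.27778.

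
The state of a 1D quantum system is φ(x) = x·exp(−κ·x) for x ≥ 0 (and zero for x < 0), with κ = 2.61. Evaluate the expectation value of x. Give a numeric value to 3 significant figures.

0.575

⟨x⟩ = ∫ x·|φ|² dx / ∫|φ|² dx (integrals over the domain).
Every integrand reduces to terms xʲ·e^(−2κx) on [0, ∞); use ∫₀^∞ xʲ·e^(−2κx) dx = j!/(2κ)^(j+1).
State is unnormalized: ∫|φ|² dx = 0.014061, and ∫φ*·x·φ dx = 0.0080811, so ⟨x⟩ = 0.0080811 / 0.014061.
⟨x⟩ = 0.57471.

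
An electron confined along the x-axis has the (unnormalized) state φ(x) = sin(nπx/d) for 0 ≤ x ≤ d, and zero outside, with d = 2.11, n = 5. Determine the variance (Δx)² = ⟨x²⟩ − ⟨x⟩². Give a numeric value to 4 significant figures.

Compute ⟨x⟩ and ⟨x²⟩ separately, then (Δx)² = ⟨x²⟩ − ⟨x⟩².
With sin²θ = (1 − cos2θ)/2 on 0 ≤ x ≤ d: ∫sin²(nπx/d) dx = d/2, ∫x·sin²(nπx/d) dx = d²/4, ∫x²·sin²(nπx/d) dx = d³·(1/6 − 1/(4n²π²)); higher powers xᵏ the same way, integrating xᵏ·cos(2nπx/d) by parts.
Normalization: ∫|φ|² dx = 1.0550.
⟨x⟩ = 1.0550 and ⟨x²⟩ = 1.4750.
(Δx)² = 1.4750 − (1.0550)² = 0.36199.

0.3620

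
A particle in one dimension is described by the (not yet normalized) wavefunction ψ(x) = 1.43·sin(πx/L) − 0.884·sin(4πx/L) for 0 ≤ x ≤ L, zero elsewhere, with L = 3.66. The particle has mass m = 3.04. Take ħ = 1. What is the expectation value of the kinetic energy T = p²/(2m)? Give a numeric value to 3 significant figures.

T = −(ħ²/2m) d²/dx², so ⟨T⟩ = −(ħ²/2m) ∫ ψ*·ψ'' dx / ∫|ψ|² dx; with m = 3.04.
d²/dx² sin(jπx/L) = −(jπ/L)²·sin(jπx/L); on 0 ≤ x ≤ L, ∫sin²(jπx/L) dx = L/2 and ∫sin(jπx/L)·sin(lπx/L) dx = 0 for j ≠ l, so only diagonal terms survive in ∫|ψ|² and ∫ψ·ψ″; ∫ψ·ψ′ dx = [ψ²/2] between the walls = 0.
State is unnormalized: ∫|ψ|² dx = 5.1722, and ∫ψ*·(−ħ²/2m · ψ'') dx = 3.2262, so ⟨T⟩ = 3.2262 / 5.1722.
⟨T⟩ = 0.62376.

0.624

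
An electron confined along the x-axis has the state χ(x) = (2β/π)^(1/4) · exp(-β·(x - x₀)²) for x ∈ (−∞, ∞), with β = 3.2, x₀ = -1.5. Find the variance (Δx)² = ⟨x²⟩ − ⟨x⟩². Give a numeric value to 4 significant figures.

0.07813

Compute ⟨x⟩ and ⟨x²⟩ separately, then (Δx)² = ⟨x²⟩ − ⟨x⟩².
Gaussian moments (u = x − x₀): ∫u^(2j)·e^(−2βu²) du = (2j−1)!!/(4β)^j · √(π/(2β)), odd powers integrate to 0; here √(π/(2β)) = 0.70062.
⟨x⟩ = -1.5000 and ⟨x²⟩ = 2.3281.
(Δx)² = 2.3281 − (-1.5000)² = 0.078125.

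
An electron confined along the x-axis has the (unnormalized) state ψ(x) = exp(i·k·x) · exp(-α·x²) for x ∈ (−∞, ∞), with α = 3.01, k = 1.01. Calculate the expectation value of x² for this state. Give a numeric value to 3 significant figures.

0.0831

⟨x²⟩ = ∫ x²·|ψ|² dx / ∫|ψ|² dx (integrals over the domain).
Gaussian moments: ∫x^(2j)·e^(−2αx²) dx = (2j−1)!!/(4α)^j · √(π/(2α)), odd powers integrate to 0; here √(π/(2α)) = 0.72240.
State is unnormalized: ∫|ψ|² dx = 0.72240, and ∫ψ*·x²·ψ dx = 0.060000, so ⟨x²⟩ = 0.060000 / 0.72240.
⟨x²⟩ = 0.083056.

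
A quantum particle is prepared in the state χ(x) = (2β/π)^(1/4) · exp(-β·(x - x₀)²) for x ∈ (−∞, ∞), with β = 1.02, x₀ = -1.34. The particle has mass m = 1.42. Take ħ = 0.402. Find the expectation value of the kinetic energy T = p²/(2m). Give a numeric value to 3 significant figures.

T = −(ħ²/2m) d²/dx², so ⟨T⟩ = −(ħ²/2m) ∫ χ*·χ'' dx; with m = 1.42.
Gaussian moments (u = x − x₀): ∫u^(2j)·e^(−2βu²) du = (2j−1)!!/(4β)^j · √(π/(2β)), odd powers integrate to 0; here √(π/(2β)) = 1.2410. Derivatives: d/dx e^(−βu²) = −2βu·e^(−βu²), d²/dx² e^(−βu²) = (4β²u² − 2β)·e^(−βu²).
⟨T⟩ = 0.058041.

0.0580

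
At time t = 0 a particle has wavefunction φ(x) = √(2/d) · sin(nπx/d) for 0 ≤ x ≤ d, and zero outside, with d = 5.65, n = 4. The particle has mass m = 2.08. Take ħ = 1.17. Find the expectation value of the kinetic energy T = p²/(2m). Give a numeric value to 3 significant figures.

1.63

T = −(ħ²/2m) d²/dx², so ⟨T⟩ = −(ħ²/2m) ∫ φ*·φ'' dx; with m = 2.08.
d/dx sin(nπx/d) = (nπ/d)·cos(nπx/d) and d²/dx² sin(nπx/d) = −(nπ/d)²·sin(nπx/d); on 0 ≤ x ≤ d, ∫sin²(nπx/d) dx = d/2 and ∫sin(nπx/d)·cos(nπx/d) dx = 0.
⟨T⟩ = 1.6278.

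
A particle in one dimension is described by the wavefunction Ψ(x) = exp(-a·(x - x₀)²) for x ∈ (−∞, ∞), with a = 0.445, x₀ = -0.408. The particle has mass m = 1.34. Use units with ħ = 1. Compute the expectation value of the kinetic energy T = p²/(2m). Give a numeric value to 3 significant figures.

T = −(ħ²/2m) d²/dx², so ⟨T⟩ = −(ħ²/2m) ∫ Ψ*·Ψ'' dx / ∫|Ψ|² dx; with m = 1.34.
Gaussian moments (u = x − x₀): ∫u^(2j)·e^(−2au²) du = (2j−1)!!/(4a)^j · √(π/(2a)), odd powers integrate to 0; here √(π/(2a)) = 1.8788. Derivatives: d/dx e^(−au²) = −2au·e^(−au²), d²/dx² e^(−au²) = (4a²u² − 2a)·e^(−au²).
State is unnormalized: ∫|Ψ|² dx = 1.8788, and ∫Ψ*·(−ħ²/2m · Ψ'') dx = 0.31196, so ⟨T⟩ = 0.31196 / 1.8788.
⟨T⟩ = 0.16604.

0.166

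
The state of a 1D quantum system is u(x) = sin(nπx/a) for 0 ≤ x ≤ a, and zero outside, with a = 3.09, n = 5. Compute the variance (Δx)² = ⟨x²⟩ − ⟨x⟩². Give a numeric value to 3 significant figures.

0.776

Compute ⟨x⟩ and ⟨x²⟩ separately, then (Δx)² = ⟨x²⟩ − ⟨x⟩².
With sin²θ = (1 − cos2θ)/2 on 0 ≤ x ≤ a: ∫sin²(nπx/a) dx = a/2, ∫x·sin²(nπx/a) dx = a²/4, ∫x²·sin²(nπx/a) dx = a³·(1/6 − 1/(4n²π²)); higher powers xᵏ the same way, integrating xᵏ·cos(2nπx/a) by parts.
Normalization: ∫|u|² dx = 1.5450.
⟨x⟩ = 1.5450 and ⟨x²⟩ = 3.1634.
(Δx)² = 3.1634 − (1.5450)² = 0.77633.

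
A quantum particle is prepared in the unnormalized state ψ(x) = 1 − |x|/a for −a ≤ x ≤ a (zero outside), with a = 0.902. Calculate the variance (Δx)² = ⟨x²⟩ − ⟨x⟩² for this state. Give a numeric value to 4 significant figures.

0.08136

Compute ⟨x⟩ and ⟨x²⟩ separately, then (Δx)² = ⟨x²⟩ − ⟨x⟩².
ψ is even, so ∫ over [−a, a] = 2∫₀ᵃ with ψ = 1 − x/a there: ∫₀ᵃ (1 − x/a)² dx = a/3, ∫₀ᵃ x²(1 − x/a)² dx = a³/30, ∫₀ᵃ x⁴(1 − x/a)² dx = a⁵/105.
Normalization: ∫|ψ|² dx = 0.60133.
⟨x⟩ = 0.0000 and ⟨x²⟩ = 0.081360.
(Δx)² = 0.081360 − (0.0000)² = 0.081360.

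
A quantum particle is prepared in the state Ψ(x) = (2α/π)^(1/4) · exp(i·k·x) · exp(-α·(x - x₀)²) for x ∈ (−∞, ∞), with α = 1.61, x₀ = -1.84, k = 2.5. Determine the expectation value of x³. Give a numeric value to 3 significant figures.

-7.09

⟨x³⟩ = ∫ x³·|Ψ|² dx (integrals over the domain).
Gaussian moments (u = x − x₀): ∫u^(2j)·e^(−2αu²) du = (2j−1)!!/(4α)^j · √(π/(2α)), odd powers integrate to 0; here √(π/(2α)) = 0.98775.
⟨x³⟩ = -7.0866.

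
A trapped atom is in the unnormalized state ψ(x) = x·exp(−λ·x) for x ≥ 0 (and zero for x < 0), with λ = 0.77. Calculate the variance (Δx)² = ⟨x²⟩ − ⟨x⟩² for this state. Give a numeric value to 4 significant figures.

Compute ⟨x⟩ and ⟨x²⟩ separately, then (Δx)² = ⟨x²⟩ − ⟨x⟩².
Every integrand reduces to terms xʲ·e^(−2λx) on [0, ∞); use ∫₀^∞ xʲ·e^(−2λx) dx = j!/(2λ)^(j+1).
Normalization: ∫|ψ|² dx = 0.54761.
⟨x⟩ = 1.9481 and ⟨x²⟩ = 5.0599.
(Δx)² = 5.0599 − (1.9481)² = 1.2650.

1.265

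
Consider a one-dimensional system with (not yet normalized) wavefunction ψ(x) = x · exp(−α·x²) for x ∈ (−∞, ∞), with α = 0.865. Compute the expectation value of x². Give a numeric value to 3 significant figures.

⟨x²⟩ = ∫ x²·|ψ|² dx / ∫|ψ|² dx (integrals over the domain).
Expand each integrand as polynomial × e^(−2αx²) and use ∫x^(2j)·e^(−2αx²) dx = (2j−1)!!/(4α)^j · √(π/(2α)), odd powers → 0; here √(π/(2α)) = 1.3476.
State is unnormalized: ∫|ψ|² dx = 0.38947, and ∫ψ*·x²·ψ dx = 0.33769, so ⟨x²⟩ = 0.33769 / 0.38947.
⟨x²⟩ = 0.86705.

0.867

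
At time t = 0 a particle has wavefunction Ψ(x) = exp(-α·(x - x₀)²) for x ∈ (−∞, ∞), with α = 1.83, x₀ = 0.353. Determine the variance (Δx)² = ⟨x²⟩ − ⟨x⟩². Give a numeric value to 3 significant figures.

Compute ⟨x⟩ and ⟨x²⟩ separately, then (Δx)² = ⟨x²⟩ − ⟨x⟩².
Gaussian moments (u = x − x₀): ∫u^(2j)·e^(−2αu²) du = (2j−1)!!/(4α)^j · √(π/(2α)), odd powers integrate to 0; here √(π/(2α)) = 0.92648.
Normalization: ∫|Ψ|² dx = 0.92648.
⟨x⟩ = 0.35300 and ⟨x²⟩ = 0.26122.
(Δx)² = 0.26122 − (0.35300)² = 0.13661.

0.137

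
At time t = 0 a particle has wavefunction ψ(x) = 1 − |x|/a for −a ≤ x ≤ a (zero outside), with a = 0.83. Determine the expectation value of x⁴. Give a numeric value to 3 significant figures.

0.0136

⟨x⁴⟩ = ∫ x⁴·|ψ|² dx / ∫|ψ|² dx (integrals over the domain).
ψ is even, so ∫ over [−a, a] = 2∫₀ᵃ with ψ = 1 − x/a there: ∫₀ᵃ (1 − x/a)² dx = a/3, ∫₀ᵃ x²(1 − x/a)² dx = a³/30, ∫₀ᵃ x⁴(1 − x/a)² dx = a⁵/105.
State is unnormalized: ∫|ψ|² dx = 0.55333, and ∫ψ*·x⁴·ψ dx = 0.0075029, so ⟨x⁴⟩ = 0.0075029 / 0.55333.
⟨x⁴⟩ = 0.013560.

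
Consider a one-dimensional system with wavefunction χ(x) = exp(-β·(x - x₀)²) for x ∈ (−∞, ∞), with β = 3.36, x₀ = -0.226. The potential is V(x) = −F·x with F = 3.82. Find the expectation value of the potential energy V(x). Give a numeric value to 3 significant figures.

⟨V⟩ = ∫ V(x)·|χ|² dx / ∫|χ|² dx.
Gaussian moments (u = x − x₀): ∫u^(2j)·e^(−2βu²) du = (2j−1)!!/(4β)^j · √(π/(2β)), odd powers integrate to 0; here √(π/(2β)) = 0.68374.
State is unnormalized: ∫|χ|² dx = 0.68374, and ∫χ*·V(x)·χ dx = 0.59029, so ⟨V⟩ = 0.59029 / 0.68374.
⟨V⟩ = 0.86332.

0.863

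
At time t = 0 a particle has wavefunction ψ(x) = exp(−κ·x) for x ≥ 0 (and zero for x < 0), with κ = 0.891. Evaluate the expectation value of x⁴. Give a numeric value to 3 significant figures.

⟨x⁴⟩ = ∫ x⁴·|ψ|² dx / ∫|ψ|² dx (integrals over the domain).
Every integrand reduces to terms xʲ·e^(−2κx) on [0, ∞); use ∫₀^∞ xʲ·e^(−2κx) dx = j!/(2κ)^(j+1).
State is unnormalized: ∫|ψ|² dx = 0.56117, and ∫ψ*·x⁴·ψ dx = 1.3356, so ⟨x⁴⟩ = 1.3356 / 0.56117.
⟨x⁴⟩ = 2.3800.

2.38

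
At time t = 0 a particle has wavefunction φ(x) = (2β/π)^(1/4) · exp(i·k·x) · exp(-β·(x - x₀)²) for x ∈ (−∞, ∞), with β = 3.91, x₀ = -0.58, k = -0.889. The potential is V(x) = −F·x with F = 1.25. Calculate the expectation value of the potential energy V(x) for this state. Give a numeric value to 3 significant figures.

0.725

⟨V⟩ = ∫ V(x)·|φ|² dx.
Gaussian moments (u = x − x₀): ∫u^(2j)·e^(−2βu²) du = (2j−1)!!/(4β)^j · √(π/(2β)), odd powers integrate to 0; here √(π/(2β)) = 0.63383.
⟨V⟩ = 0.72500.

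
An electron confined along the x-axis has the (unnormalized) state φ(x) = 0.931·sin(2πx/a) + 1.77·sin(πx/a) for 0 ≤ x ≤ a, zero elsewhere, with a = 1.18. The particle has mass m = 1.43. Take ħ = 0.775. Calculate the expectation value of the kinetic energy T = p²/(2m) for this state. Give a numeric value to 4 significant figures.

2.456

T = −(ħ²/2m) d²/dx², so ⟨T⟩ = −(ħ²/2m) ∫ φ*·φ'' dx / ∫|φ|² dx; with m = 1.43.
d²/dx² sin(jπx/a) = −(jπ/a)²·sin(jπx/a); on 0 ≤ x ≤ a, ∫sin²(jπx/a) dx = a/2 and ∫sin(jπx/a)·sin(lπx/a) dx = 0 for j ≠ l, so only diagonal terms survive in ∫|φ|² and ∫φ·φ″; ∫φ·φ′ dx = [φ²/2] between the walls = 0.
State is unnormalized: ∫|φ|² dx = 2.3598, and ∫φ*·(−ħ²/2m · φ'') dx = 5.7965, so ⟨T⟩ = 5.7965 / 2.3598.
⟨T⟩ = 2.4563.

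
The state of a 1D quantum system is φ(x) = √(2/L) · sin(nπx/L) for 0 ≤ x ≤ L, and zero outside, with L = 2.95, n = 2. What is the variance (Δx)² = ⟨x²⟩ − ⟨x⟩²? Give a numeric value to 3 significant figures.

0.615

Compute ⟨x⟩ and ⟨x²⟩ separately, then (Δx)² = ⟨x²⟩ − ⟨x⟩².
With sin²θ = (1 − cos2θ)/2 on 0 ≤ x ≤ L: ∫sin²(nπx/L) dx = L/2, ∫x·sin²(nπx/L) dx = L²/4, ∫x²·sin²(nπx/L) dx = L³·(1/6 − 1/(4n²π²)); higher powers xᵏ the same way, integrating xᵏ·cos(2nπx/L) by parts.
⟨x⟩ = 1.4750 and ⟨x²⟩ = 2.7906.
(Δx)² = 2.7906 − (1.4750)² = 0.61499.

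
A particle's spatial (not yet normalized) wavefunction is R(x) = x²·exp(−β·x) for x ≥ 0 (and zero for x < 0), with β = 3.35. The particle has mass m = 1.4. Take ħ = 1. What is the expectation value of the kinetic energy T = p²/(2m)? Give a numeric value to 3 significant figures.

1.34

T = −(ħ²/2m) d²/dx², so ⟨T⟩ = −(ħ²/2m) ∫ R*·R'' dx / ∫|R|² dx; with m = 1.4.
Differentiate x²·exp(−β·x) with the product rule; every integrand then reduces to terms xʲ·e^(−2βx) on [0, ∞), with ∫₀^∞ xʲ·e^(−2βx) dx = j!/(2β)^(j+1).
State is unnormalized: ∫|R|² dx = 0.0017776, and ∫R*·(−ħ²/2m · R'') dx = 0.0023749, so ⟨T⟩ = 0.0023749 / 0.0017776.
⟨T⟩ = 1.3360.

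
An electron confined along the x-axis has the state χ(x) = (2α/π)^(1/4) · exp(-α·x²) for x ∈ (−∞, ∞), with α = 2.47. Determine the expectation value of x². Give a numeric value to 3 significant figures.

0.101

⟨x²⟩ = ∫ x²·|χ|² dx (integrals over the domain).
Gaussian moments: ∫x^(2j)·e^(−2αx²) dx = (2j−1)!!/(4α)^j · √(π/(2α)), odd powers integrate to 0; here √(π/(2α)) = 0.79746.
⟨x²⟩ = 0.10121.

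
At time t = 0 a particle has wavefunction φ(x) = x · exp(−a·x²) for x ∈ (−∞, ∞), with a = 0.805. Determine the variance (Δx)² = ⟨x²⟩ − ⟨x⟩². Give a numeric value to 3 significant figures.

Compute ⟨x⟩ and ⟨x²⟩ separately, then (Δx)² = ⟨x²⟩ − ⟨x⟩².
Expand each integrand as polynomial × e^(−2ax²) and use ∫x^(2j)·e^(−2ax²) dx = (2j−1)!!/(4a)^j · √(π/(2a)), odd powers → 0; here √(π/(2a)) = 1.3969.
Normalization: ∫|φ|² dx = 0.43382.
⟨x⟩ = 0.0000 and ⟨x²⟩ = 0.93168.
(Δx)² = 0.93168 − (0.0000)² = 0.93168.

0.932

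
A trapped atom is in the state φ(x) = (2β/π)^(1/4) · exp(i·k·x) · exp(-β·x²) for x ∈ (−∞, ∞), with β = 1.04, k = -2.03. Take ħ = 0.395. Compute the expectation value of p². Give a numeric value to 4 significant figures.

0.8052

p² φ = −ħ² d²φ/dx²; ⟨p²⟩ = −ħ² ∫ φ*·φ'' dx.
Gaussian moments: ∫x^(2j)·e^(−2βx²) dx = (2j−1)!!/(4β)^j · √(π/(2β)), odd powers integrate to 0; here √(π/(2β)) = 1.2290. Derivatives: φ′ = (ik − 2βx)·φ, φ″ = ((ik − 2βx)² − 2β)·φ; the odd-in-x pieces drop out.
⟨p²⟩ = 0.80523.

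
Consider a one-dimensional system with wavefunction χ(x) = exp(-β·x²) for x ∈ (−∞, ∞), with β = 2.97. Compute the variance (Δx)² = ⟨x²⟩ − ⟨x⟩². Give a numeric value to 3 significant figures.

Compute ⟨x⟩ and ⟨x²⟩ separately, then (Δx)² = ⟨x²⟩ − ⟨x⟩².
Gaussian moments: ∫x^(2j)·e^(−2βx²) dx = (2j−1)!!/(4β)^j · √(π/(2β)), odd powers integrate to 0; here √(π/(2β)) = 0.72725.
Normalization: ∫|χ|² dx = 0.72725.
⟨x⟩ = 0.0000 and ⟨x²⟩ = 0.084175.
(Δx)² = 0.084175 − (0.0000)² = 0.084175.

0.0842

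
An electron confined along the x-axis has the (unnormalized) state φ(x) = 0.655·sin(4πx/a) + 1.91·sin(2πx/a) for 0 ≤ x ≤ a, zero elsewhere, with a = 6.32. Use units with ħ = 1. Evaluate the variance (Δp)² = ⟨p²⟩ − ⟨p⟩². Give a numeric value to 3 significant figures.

1.30

Compute ⟨p⟩ and ⟨p²⟩ separately; (Δp)² = ⟨p²⟩ − ⟨p⟩².
d²/dx² sin(jπx/a) = −(jπ/a)²·sin(jπx/a); on 0 ≤ x ≤ a, ∫sin²(jπx/a) dx = a/2 and ∫sin(jπx/a)·sin(lπx/a) dx = 0 for j ≠ l, so only diagonal terms survive in ∫|φ|² and ∫φ·φ″; ∫φ·φ′ dx = [φ²/2] between the walls = 0.
Normalization: ∫|φ|² dx = 12.884.
⟨p⟩ = 0.0000 and ⟨p²⟩ = 1.3004.
(Δp)² = 1.3004 − (0.0000)² = 1.3004.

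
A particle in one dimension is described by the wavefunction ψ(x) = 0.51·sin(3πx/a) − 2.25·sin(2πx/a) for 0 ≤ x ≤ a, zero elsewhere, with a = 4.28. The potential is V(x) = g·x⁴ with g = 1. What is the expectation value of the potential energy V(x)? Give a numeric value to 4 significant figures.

79.86

⟨V⟩ = ∫ V(x)·|ψ|² dx / ∫|ψ|² dx.
On 0 ≤ x ≤ a (j ≠ l): ∫sin²(jπx/a) dx = a/2, ∫sin(jπx/a)·sin(lπx/a) dx = 0; diagonal moments ∫x·sin²(jπx/a) dx = a²/4, ∫x²·sin²(jπx/a) dx = a³·(1/6 − 1/(4j²π²)); cross terms ∫x·sin(jπx/a)·sin(lπx/a) dx = 0 for j + l even and −4jla²/(π²(j² − l²)²) for j + l odd, ∫x²·sin(jπx/a)·sin(lπx/a) dx = (−1)^(j+l)·4jla³/(π²(j² − l²)²); higher powers the same way via product-to-sum and parts.
State is unnormalized: ∫|ψ|² dx = 11.390, and ∫ψ*·V(x)·ψ dx = 909.59, so ⟨V⟩ = 909.59 / 11.390.
⟨V⟩ = 79.856.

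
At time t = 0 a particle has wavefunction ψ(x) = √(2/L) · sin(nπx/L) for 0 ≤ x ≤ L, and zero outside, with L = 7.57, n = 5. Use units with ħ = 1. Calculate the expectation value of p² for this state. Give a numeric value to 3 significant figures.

4.31

p² ψ = −ħ² d²ψ/dx²; ⟨p²⟩ = −ħ² ∫ ψ*·ψ'' dx.
d/dx sin(nπx/L) = (nπ/L)·cos(nπx/L) and d²/dx² sin(nπx/L) = −(nπ/L)²·sin(nπx/L); on 0 ≤ x ≤ L, ∫sin²(nπx/L) dx = L/2 and ∫sin(nπx/L)·cos(nπx/L) dx = 0.
⟨p²⟩ = 4.3057.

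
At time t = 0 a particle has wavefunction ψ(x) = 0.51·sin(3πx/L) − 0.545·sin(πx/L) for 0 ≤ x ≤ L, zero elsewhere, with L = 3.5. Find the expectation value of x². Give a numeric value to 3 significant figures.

3.26

⟨x²⟩ = ∫ x²·|ψ|² dx / ∫|ψ|² dx (integrals over the domain).
On 0 ≤ x ≤ L (j ≠ l): ∫sin²(jπx/L) dx = L/2, ∫sin(jπx/L)·sin(lπx/L) dx = 0; diagonal moments ∫x·sin²(jπx/L) dx = L²/4, ∫x²·sin²(jπx/L) dx = L³·(1/6 − 1/(4j²π²)); cross terms ∫x·sin(jπx/L)·sin(lπx/L) dx = 0 for j + l even and −4jlL²/(π²(j² − l²)²) for j + l odd, ∫x²·sin(jπx/L)·sin(lπx/L) dx = (−1)^(j+l)·4jlL³/(π²(j² − l²)²); higher powers the same way via product-to-sum and parts.
State is unnormalized: ∫|ψ|² dx = 0.97497, and ∫ψ*·x²·ψ dx = 3.1744, so ⟨x²⟩ = 3.1744 / 0.97497.
⟨x²⟩ = 3.2559.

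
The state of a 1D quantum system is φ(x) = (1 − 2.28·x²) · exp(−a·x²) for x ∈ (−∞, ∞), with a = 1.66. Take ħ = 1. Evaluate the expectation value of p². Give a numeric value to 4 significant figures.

p² φ = −ħ² d²φ/dx²; ⟨p²⟩ = −ħ² ∫ φ*·φ'' dx / ∫|φ|² dx.
Expand each integrand as polynomial × e^(−2ax²) and use ∫x^(2j)·e^(−2ax²) dx = (2j−1)!!/(4a)^j · √(π/(2a)), odd powers → 0; here √(π/(2a)) = 0.97276. Differentiate with the product rule, d/dx e^(−ax²) = −2ax·e^(−ax²).
State is unnormalized: ∫|φ|² dx = 0.64880, and ∫φ*·(−ħ² φ'') dx = 4.0565, so ⟨p²⟩ = 4.0565 / 0.64880.
⟨p²⟩ = 6.2523.

6.252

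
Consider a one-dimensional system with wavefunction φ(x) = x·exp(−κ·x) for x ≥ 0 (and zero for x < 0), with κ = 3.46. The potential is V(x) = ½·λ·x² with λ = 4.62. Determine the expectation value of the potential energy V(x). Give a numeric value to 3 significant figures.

0.579

⟨V⟩ = ∫ V(x)·|φ|² dx / ∫|φ|² dx.
Every integrand reduces to terms xʲ·e^(−2κx) on [0, ∞); use ∫₀^∞ xʲ·e^(−2κx) dx = j!/(2κ)^(j+1).
State is unnormalized: ∫|φ|² dx = 0.0060355, and ∫φ*·V(x)·φ dx = 0.0034938, so ⟨V⟩ = 0.0034938 / 0.0060355.
⟨V⟩ = 0.57887.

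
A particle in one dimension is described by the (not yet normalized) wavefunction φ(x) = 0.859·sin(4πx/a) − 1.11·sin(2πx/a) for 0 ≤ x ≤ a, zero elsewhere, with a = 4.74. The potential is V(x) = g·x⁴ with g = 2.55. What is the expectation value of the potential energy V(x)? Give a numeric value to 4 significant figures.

141.5

⟨V⟩ = ∫ V(x)·|φ|² dx / ∫|φ|² dx.
On 0 ≤ x ≤ a (j ≠ l): ∫sin²(jπx/a) dx = a/2, ∫sin(jπx/a)·sin(lπx/a) dx = 0; diagonal moments ∫x·sin²(jπx/a) dx = a²/4, ∫x²·sin²(jπx/a) dx = a³·(1/6 − 1/(4j²π²)); cross terms ∫x·sin(jπx/a)·sin(lπx/a) dx = 0 for j + l even and −4jla²/(π²(j² − l²)²) for j + l odd, ∫x²·sin(jπx/a)·sin(lπx/a) dx = (−1)^(j+l)·4jla³/(π²(j² − l²)²); higher powers the same way via product-to-sum and parts.
State is unnormalized: ∫|φ|² dx = 4.6689, and ∫φ*·V(x)·φ dx = 660.78, so ⟨V⟩ = 660.78 / 4.6689.
⟨V⟩ = 141.53.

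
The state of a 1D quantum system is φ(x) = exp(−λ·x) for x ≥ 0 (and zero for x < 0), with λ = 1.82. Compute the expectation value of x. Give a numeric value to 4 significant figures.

0.2747

⟨x⟩ = ∫ x·|φ|² dx / ∫|φ|² dx (integrals over the domain).
Every integrand reduces to terms xʲ·e^(−2λx) on [0, ∞); use ∫₀^∞ xʲ·e^(−2λx) dx = j!/(2λ)^(j+1).
State is unnormalized: ∫|φ|² dx = 0.27473, and ∫φ*·x·φ dx = 0.075474, so ⟨x⟩ = 0.075474 / 0.27473.
⟨x⟩ = 0.27473.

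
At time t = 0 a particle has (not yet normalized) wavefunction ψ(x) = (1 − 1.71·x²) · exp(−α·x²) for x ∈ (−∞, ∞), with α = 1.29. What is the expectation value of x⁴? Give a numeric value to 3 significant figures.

⟨x⁴⟩ = ∫ x⁴·|ψ|² dx / ∫|ψ|² dx (integrals over the domain).
Expand each integrand as polynomial × e^(−2αx²) and use ∫x^(2j)·e^(−2αx²) dx = (2j−1)!!/(4α)^j · √(π/(2α)), odd powers → 0; here √(π/(2α)) = 1.1035.
State is unnormalized: ∫|ψ|² dx = 0.73567, and ∫ψ*·x⁴·ψ dx = 0.19021, so ⟨x⁴⟩ = 0.19021 / 0.73567.
⟨x⁴⟩ = 0.25856.

0.259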